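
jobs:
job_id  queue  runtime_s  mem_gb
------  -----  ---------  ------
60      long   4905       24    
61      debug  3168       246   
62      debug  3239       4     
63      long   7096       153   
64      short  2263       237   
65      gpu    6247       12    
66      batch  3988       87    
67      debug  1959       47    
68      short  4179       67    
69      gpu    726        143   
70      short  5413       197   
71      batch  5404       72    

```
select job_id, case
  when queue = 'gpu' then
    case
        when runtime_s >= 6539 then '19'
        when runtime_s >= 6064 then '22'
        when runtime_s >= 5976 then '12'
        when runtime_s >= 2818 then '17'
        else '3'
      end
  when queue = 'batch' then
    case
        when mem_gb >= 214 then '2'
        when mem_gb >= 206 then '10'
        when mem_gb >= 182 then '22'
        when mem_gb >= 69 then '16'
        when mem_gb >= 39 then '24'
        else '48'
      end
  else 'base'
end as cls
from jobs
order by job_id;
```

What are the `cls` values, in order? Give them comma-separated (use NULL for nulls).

base, base, base, base, base, 22, 16, base, base, 3, base, 16

job_id=60: queue='long' → outer ELSE → base
job_id=61: queue='debug' → outer ELSE → base
job_id=62: queue='debug' → outer ELSE → base
job_id=63: queue='long' → outer ELSE → base
job_id=64: queue='short' → outer ELSE → base
job_id=65: queue='gpu' → inner[runtime_s >= 6064] → 22
job_id=66: queue='batch' → inner[mem_gb >= 69] → 16
job_id=67: queue='debug' → outer ELSE → base
job_id=68: queue='short' → outer ELSE → base
job_id=69: queue='gpu' → inner[ELSE] → 3
job_id=70: queue='short' → outer ELSE → base
job_id=71: queue='batch' → inner[mem_gb >= 69] → 16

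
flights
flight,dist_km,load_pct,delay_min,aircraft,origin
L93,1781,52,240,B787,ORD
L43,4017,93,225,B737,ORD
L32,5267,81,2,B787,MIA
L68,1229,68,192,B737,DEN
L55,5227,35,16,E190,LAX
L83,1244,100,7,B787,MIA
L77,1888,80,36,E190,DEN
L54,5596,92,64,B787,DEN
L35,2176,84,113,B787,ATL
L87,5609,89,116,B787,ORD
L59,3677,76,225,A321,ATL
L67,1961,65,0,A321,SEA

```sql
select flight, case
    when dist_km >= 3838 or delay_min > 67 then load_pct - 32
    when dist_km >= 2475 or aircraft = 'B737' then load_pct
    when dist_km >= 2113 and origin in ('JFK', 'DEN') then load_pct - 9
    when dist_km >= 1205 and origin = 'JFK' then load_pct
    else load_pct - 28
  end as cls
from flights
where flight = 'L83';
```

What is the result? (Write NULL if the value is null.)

72

flight = L83: dist_km=1244, load_pct=100, delay_min=7, aircraft=B787, origin=MIA.
dist_km >= 3838 or delay_min > 67 → false
dist_km >= 2475 or aircraft = 'B737' → false
dist_km >= 2113 and origin in ('JFK', 'DEN') → false
dist_km >= 1205 and origin = 'JFK' → false
No prior WHEN matched → ELSE → 72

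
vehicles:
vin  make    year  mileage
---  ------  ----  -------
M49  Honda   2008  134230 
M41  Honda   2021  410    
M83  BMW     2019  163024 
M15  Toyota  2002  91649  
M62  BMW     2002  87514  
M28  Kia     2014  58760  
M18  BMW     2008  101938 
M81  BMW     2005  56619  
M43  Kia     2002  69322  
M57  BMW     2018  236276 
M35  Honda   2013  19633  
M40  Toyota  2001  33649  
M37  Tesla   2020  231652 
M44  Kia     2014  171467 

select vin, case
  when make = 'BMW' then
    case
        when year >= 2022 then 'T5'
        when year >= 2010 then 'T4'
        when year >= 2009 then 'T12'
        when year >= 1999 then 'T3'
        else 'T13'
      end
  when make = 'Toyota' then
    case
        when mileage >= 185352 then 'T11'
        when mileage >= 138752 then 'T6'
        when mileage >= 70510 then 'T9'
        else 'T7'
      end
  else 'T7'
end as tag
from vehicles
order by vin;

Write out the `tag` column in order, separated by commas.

T9, T3, T7, T7, T7, T7, T7, T7, T7, T7, T4, T3, T3, T4

vin=M15: make='Toyota' → inner[mileage >= 70510] → T9
vin=M18: make='BMW' → inner[year >= 1999] → T3
vin=M28: make='Kia' → outer ELSE → T7
vin=M35: make='Honda' → outer ELSE → T7
vin=M37: make='Tesla' → outer ELSE → T7
vin=M40: make='Toyota' → inner[ELSE] → T7
vin=M41: make='Honda' → outer ELSE → T7
vin=M43: make='Kia' → outer ELSE → T7
vin=M44: make='Kia' → outer ELSE → T7
vin=M49: make='Honda' → outer ELSE → T7
vin=M57: make='BMW' → inner[year >= 2010] → T4
vin=M62: make='BMW' → inner[year >= 1999] → T3
vin=M81: make='BMW' → inner[year >= 1999] → T3
vin=M83: make='BMW' → inner[year >= 2010] → T4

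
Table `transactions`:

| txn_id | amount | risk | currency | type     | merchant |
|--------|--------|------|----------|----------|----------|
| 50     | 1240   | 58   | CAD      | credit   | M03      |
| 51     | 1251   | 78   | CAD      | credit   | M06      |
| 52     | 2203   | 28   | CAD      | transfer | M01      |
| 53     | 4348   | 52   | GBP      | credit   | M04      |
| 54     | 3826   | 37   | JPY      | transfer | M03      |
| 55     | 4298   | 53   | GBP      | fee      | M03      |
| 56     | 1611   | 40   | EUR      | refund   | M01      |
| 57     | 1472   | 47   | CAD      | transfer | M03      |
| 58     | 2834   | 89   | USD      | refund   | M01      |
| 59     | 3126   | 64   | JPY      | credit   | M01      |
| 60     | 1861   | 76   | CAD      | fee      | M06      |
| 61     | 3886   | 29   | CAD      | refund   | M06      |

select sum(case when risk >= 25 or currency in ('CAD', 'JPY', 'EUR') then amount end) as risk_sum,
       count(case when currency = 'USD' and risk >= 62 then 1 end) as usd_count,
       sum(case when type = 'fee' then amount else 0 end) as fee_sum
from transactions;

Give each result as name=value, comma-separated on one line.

[risk_sum: risk >= 25 or currency in ('CAD', 'JPY', 'EUR')]
txn_id=50: ✓ → 1240
txn_id=51: ✓ → 1251
txn_id=52: ✓ → 2203
txn_id=53: ✓ → 4348
txn_id=54: ✓ → 3826
txn_id=55: ✓ → 4298
txn_id=56: ✓ → 1611
txn_id=57: ✓ → 1472
txn_id=58: ✓ → 2834
txn_id=59: ✓ → 3126
txn_id=60: ✓ → 1861
txn_id=61: ✓ → 3886
risk_sum = 1240 + 1251 + 2203 + 4348 + 3826 + 4298 + 1611 + 1472 + 2834 + 3126 + 1861 + 3886 = 31956
—
[usd_count: currency = 'USD' and risk >= 62]
txn_id=50: ✗
txn_id=51: ✗
txn_id=52: ✗
txn_id=53: ✗
txn_id=54: ✗
txn_id=55: ✗
txn_id=56: ✗
txn_id=57: ✗
txn_id=58: ✓ → 1
txn_id=59: ✗
txn_id=60: ✗
txn_id=61: ✗
usd_count = COUNT(1) = 1
—
[fee_sum: type = 'fee']
txn_id=50: ✗
txn_id=51: ✗
txn_id=52: ✗
txn_id=53: ✗
txn_id=54: ✗
txn_id=55: ✓ → 4298
txn_id=56: ✗
txn_id=57: ✗
txn_id=58: ✗
txn_id=59: ✗
txn_id=60: ✓ → 1861
txn_id=61: ✗
fee_sum = 4298 + 1861 = 6159

risk_sum=31956, usd_count=1, fee_sum=6159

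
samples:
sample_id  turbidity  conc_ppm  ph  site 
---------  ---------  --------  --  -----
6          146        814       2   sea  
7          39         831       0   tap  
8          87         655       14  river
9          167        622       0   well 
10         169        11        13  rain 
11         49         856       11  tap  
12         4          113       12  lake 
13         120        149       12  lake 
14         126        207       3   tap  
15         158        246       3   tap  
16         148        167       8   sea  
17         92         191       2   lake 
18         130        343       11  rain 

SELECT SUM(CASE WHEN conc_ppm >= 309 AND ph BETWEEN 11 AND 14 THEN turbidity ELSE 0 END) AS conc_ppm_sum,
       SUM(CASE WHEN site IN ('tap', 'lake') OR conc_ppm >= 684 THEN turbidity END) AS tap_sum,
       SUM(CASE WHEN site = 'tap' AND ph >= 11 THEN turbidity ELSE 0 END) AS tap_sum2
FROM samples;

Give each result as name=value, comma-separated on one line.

[conc_ppm_sum: conc_ppm >= 309 AND ph BETWEEN 11 AND 14]
sample_id=6: ✗
sample_id=7: ✗
sample_id=8: ✓ → 87
sample_id=9: ✗
sample_id=10: ✗
sample_id=11: ✓ → 49
sample_id=12: ✗
sample_id=13: ✗
sample_id=14: ✗
sample_id=15: ✗
sample_id=16: ✗
sample_id=17: ✗
sample_id=18: ✓ → 130
conc_ppm_sum = 87 + 49 + 130 = 266
—
[tap_sum: site IN ('tap', 'lake') OR conc_ppm >= 684]
sample_id=6: ✓ → 146
sample_id=7: ✓ → 39
sample_id=8: ✗
sample_id=9: ✗
sample_id=10: ✗
sample_id=11: ✓ → 49
sample_id=12: ✓ → 4
sample_id=13: ✓ → 120
sample_id=14: ✓ → 126
sample_id=15: ✓ → 158
sample_id=16: ✗
sample_id=17: ✓ → 92
sample_id=18: ✗
tap_sum = 146 + 39 + 49 + 4 + 120 + 126 + 158 + 92 = 734
—
[tap_sum2: site = 'tap' AND ph >= 11]
sample_id=6: ✗
sample_id=7: ✗
sample_id=8: ✗
sample_id=9: ✗
sample_id=10: ✗
sample_id=11: ✓ → 49
sample_id=12: ✗
sample_id=13: ✗
sample_id=14: ✗
sample_id=15: ✗
sample_id=16: ✗
sample_id=17: ✗
sample_id=18: ✗
tap_sum2 = 49

conc_ppm_sum=266, tap_sum=734, tap_sum2=49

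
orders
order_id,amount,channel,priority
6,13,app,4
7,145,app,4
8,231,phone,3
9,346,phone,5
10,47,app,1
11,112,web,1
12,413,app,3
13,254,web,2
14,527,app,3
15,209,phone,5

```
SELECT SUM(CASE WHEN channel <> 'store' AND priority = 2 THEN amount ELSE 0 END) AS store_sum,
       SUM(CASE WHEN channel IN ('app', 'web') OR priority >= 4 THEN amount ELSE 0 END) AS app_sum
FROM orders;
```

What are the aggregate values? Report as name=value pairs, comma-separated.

[store_sum: channel <> 'store' AND priority = 2]
order_id=6: ✗
order_id=7: ✗
order_id=8: ✗
order_id=9: ✗
order_id=10: ✗
order_id=11: ✗
order_id=12: ✗
order_id=13: ✓ → 254
order_id=14: ✗
order_id=15: ✗
store_sum = 254
—
[app_sum: channel IN ('app', 'web') OR priority >= 4]
order_id=6: ✓ → 13
order_id=7: ✓ → 145
order_id=8: ✗
order_id=9: ✓ → 346
order_id=10: ✓ → 47
order_id=11: ✓ → 112
order_id=12: ✓ → 413
order_id=13: ✓ → 254
order_id=14: ✓ → 527
order_id=15: ✓ → 209
app_sum = 13 + 145 + 346 + 47 + 112 + 413 + 254 + 527 + 209 = 2066

store_sum=254, app_sum=2066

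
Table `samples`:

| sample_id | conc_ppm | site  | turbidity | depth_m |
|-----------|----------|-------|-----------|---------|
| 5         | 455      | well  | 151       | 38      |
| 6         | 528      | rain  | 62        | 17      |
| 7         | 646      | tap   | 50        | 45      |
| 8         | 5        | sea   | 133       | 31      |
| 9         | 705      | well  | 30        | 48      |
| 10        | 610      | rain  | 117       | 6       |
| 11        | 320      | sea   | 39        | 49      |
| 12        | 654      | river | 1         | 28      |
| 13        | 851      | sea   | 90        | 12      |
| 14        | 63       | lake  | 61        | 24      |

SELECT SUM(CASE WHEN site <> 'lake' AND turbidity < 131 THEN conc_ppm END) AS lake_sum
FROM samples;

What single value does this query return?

4314

sample_id=5: ✗
sample_id=6: ✓ → 528
sample_id=7: ✓ → 646
sample_id=8: ✗
sample_id=9: ✓ → 705
sample_id=10: ✓ → 610
sample_id=11: ✓ → 320
sample_id=12: ✓ → 654
sample_id=13: ✓ → 851
sample_id=14: ✗
lake_sum = 528 + 646 + 705 + 610 + 320 + 654 + 851 = 4314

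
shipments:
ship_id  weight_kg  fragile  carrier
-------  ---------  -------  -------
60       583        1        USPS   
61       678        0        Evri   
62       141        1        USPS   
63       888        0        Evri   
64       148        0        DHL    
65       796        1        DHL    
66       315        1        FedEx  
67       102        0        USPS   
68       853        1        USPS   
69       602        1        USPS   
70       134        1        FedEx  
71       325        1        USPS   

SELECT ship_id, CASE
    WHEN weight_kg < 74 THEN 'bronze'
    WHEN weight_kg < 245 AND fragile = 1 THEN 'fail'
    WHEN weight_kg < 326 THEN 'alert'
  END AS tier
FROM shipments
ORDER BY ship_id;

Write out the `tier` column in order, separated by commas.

NULL, NULL, fail, NULL, alert, NULL, alert, alert, NULL, NULL, fail, alert

ship_id=60: (no match → NULL) → NULL
ship_id=61: (no match → NULL) → NULL
ship_id=62: weight_kg < 245 AND fragile = 1 → fail
ship_id=63: (no match → NULL) → NULL
ship_id=64: weight_kg < 326 → alert
ship_id=65: (no match → NULL) → NULL
ship_id=66: weight_kg < 326 → alert
ship_id=67: weight_kg < 326 → alert
ship_id=68: (no match → NULL) → NULL
ship_id=69: (no match → NULL) → NULL
ship_id=70: weight_kg < 245 AND fragile = 1 → fail
ship_id=71: weight_kg < 326 → alert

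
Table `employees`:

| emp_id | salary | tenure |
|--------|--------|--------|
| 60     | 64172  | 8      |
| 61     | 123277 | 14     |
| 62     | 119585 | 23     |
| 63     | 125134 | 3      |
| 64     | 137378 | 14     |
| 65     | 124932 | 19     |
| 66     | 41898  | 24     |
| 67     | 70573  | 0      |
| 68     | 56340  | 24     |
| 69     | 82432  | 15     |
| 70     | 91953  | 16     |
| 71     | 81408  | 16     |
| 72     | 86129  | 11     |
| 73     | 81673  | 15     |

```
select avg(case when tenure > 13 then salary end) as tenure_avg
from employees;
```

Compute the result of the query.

94087.6

emp_id=60: ✗
emp_id=61: ✓ → 123277
emp_id=62: ✓ → 119585
emp_id=63: ✗
emp_id=64: ✓ → 137378
emp_id=65: ✓ → 124932
emp_id=66: ✓ → 41898
emp_id=67: ✗
emp_id=68: ✓ → 56340
emp_id=69: ✓ → 82432
emp_id=70: ✓ → 91953
emp_id=71: ✓ → 81408
emp_id=72: ✗
emp_id=73: ✓ → 81673
tenure_avg = (123277 + 119585 + 137378 + 124932 + 41898 + 56340 + 82432 + 91953 + 81408 + 81673) / 10 = 94087.6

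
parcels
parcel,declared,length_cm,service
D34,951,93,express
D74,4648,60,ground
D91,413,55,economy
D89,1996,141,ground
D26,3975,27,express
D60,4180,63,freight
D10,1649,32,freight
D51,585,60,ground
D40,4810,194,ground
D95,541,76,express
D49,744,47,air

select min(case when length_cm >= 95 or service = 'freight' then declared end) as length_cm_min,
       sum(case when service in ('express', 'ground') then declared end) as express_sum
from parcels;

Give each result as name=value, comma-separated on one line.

[length_cm_min: length_cm >= 95 or service = 'freight']
parcel=D34: ✗
parcel=D74: ✗
parcel=D91: ✗
parcel=D89: ✓ → 1996
parcel=D26: ✗
parcel=D60: ✓ → 4180
parcel=D10: ✓ → 1649
parcel=D51: ✗
parcel=D40: ✓ → 4810
parcel=D95: ✗
parcel=D49: ✗
length_cm_min = MIN(1996, 4180, 1649, 4810) = 1649
—
[express_sum: service in ('express', 'ground')]
parcel=D34: ✓ → 951
parcel=D74: ✓ → 4648
parcel=D91: ✗
parcel=D89: ✓ → 1996
parcel=D26: ✓ → 3975
parcel=D60: ✗
parcel=D10: ✗
parcel=D51: ✓ → 585
parcel=D40: ✓ → 4810
parcel=D95: ✓ → 541
parcel=D49: ✗
express_sum = 951 + 4648 + 1996 + 3975 + 585 + 4810 + 541 = 17506

length_cm_min=1649, express_sum=17506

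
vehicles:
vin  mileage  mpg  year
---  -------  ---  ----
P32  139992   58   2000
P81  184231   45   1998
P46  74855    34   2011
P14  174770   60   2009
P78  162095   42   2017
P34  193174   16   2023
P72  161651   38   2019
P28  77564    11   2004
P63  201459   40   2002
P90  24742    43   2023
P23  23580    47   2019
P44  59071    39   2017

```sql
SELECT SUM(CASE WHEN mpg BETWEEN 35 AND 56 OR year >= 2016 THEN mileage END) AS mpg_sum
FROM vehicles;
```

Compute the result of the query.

1010003

vin=P32: ✗
vin=P81: ✓ → 184231
vin=P46: ✗
vin=P14: ✗
vin=P78: ✓ → 162095
vin=P34: ✓ → 193174
vin=P72: ✓ → 161651
vin=P28: ✗
vin=P63: ✓ → 201459
vin=P90: ✓ → 24742
vin=P23: ✓ → 23580
vin=P44: ✓ → 59071
mpg_sum = 184231 + 162095 + 193174 + 161651 + 201459 + 24742 + 23580 + 59071 = 1010003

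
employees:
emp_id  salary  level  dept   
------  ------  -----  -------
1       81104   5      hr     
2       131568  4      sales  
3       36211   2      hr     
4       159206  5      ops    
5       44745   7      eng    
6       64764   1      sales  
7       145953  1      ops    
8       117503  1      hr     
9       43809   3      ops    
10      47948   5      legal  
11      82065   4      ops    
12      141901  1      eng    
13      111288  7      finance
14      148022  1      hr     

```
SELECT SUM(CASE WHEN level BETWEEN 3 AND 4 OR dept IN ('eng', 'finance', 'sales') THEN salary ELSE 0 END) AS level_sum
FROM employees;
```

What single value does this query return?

emp_id=1: ✗
emp_id=2: ✓ → 131568
emp_id=3: ✗
emp_id=4: ✗
emp_id=5: ✓ → 44745
emp_id=6: ✓ → 64764
emp_id=7: ✗
emp_id=8: ✗
emp_id=9: ✓ → 43809
emp_id=10: ✗
emp_id=11: ✓ → 82065
emp_id=12: ✓ → 141901
emp_id=13: ✓ → 111288
emp_id=14: ✗
level_sum = 131568 + 44745 + 64764 + 43809 + 82065 + 141901 + 111288 = 620140

620140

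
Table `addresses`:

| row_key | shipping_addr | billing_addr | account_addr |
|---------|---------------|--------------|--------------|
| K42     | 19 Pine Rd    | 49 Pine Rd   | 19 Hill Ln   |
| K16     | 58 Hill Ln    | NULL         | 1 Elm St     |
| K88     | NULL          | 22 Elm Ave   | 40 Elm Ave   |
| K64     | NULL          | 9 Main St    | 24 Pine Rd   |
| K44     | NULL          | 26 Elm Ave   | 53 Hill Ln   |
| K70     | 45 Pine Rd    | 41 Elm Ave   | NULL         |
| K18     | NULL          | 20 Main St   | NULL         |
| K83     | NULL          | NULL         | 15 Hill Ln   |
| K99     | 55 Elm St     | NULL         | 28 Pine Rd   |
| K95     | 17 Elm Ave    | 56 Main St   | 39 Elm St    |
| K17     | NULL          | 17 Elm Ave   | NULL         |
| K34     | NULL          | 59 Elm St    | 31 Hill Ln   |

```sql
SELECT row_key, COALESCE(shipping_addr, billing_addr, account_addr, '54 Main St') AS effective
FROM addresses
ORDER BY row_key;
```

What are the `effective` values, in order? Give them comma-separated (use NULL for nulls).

row_key=K16: shipping_addr=58 Hill Ln → 58 Hill Ln
row_key=K17: shipping_addr=NULL, billing_addr=17 Elm Ave → 17 Elm Ave
row_key=K18: shipping_addr=NULL, billing_addr=20 Main St → 20 Main St
row_key=K34: shipping_addr=NULL, billing_addr=59 Elm St → 59 Elm St
row_key=K42: shipping_addr=19 Pine Rd → 19 Pine Rd
row_key=K44: shipping_addr=NULL, billing_addr=26 Elm Ave → 26 Elm Ave
row_key=K64: shipping_addr=NULL, billing_addr=9 Main St → 9 Main St
row_key=K70: shipping_addr=45 Pine Rd → 45 Pine Rd
row_key=K83: shipping_addr=NULL, billing_addr=NULL, account_addr=15 Hill Ln → 15 Hill Ln
row_key=K88: shipping_addr=NULL, billing_addr=22 Elm Ave → 22 Elm Ave
row_key=K95: shipping_addr=17 Elm Ave → 17 Elm Ave
row_key=K99: shipping_addr=55 Elm St → 55 Elm St

58 Hill Ln, 17 Elm Ave, 20 Main St, 59 Elm St, 19 Pine Rd, 26 Elm Ave, 9 Main St, 45 Pine Rd, 15 Hill Ln, 22 Elm Ave, 17 Elm Ave, 55 Elm St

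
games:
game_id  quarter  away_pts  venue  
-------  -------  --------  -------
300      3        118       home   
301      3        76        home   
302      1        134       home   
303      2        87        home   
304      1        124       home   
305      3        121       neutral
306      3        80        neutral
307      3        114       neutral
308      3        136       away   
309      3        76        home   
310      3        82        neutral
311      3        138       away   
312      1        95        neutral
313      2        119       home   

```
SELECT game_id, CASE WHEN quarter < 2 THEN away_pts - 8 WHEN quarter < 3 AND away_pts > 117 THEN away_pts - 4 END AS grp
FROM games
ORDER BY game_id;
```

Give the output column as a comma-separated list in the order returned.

NULL, NULL, 126, NULL, 116, NULL, NULL, NULL, NULL, NULL, NULL, NULL, 87, 115

game_id=300: (no match → NULL) → NULL
game_id=301: (no match → NULL) → NULL
game_id=302: quarter < 2 → 126
game_id=303: (no match → NULL) → NULL
game_id=304: quarter < 2 → 116
game_id=305: (no match → NULL) → NULL
game_id=306: (no match → NULL) → NULL
game_id=307: (no match → NULL) → NULL
game_id=308: (no match → NULL) → NULL
game_id=309: (no match → NULL) → NULL
game_id=310: (no match → NULL) → NULL
game_id=311: (no match → NULL) → NULL
game_id=312: quarter < 2 → 87
game_id=313: quarter < 3 AND away_pts > 117 → 115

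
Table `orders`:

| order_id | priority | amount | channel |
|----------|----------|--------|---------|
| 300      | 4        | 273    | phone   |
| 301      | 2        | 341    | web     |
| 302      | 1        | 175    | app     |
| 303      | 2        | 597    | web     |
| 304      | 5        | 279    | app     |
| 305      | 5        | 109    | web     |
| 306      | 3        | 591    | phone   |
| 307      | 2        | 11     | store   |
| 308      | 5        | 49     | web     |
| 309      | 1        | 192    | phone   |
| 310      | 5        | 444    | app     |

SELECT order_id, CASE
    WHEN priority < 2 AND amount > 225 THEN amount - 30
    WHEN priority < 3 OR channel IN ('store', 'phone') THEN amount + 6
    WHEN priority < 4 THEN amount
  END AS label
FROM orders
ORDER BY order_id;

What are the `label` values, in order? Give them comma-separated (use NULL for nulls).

279, 347, 181, 603, NULL, NULL, 597, 17, NULL, 198, NULL

order_id=300: priority < 3 OR channel IN ('store', 'phone') → 279
order_id=301: priority < 3 OR channel IN ('store', 'phone') → 347
order_id=302: priority < 3 OR channel IN ('store', 'phone') → 181
order_id=303: priority < 3 OR channel IN ('store', 'phone') → 603
order_id=304: (no match → NULL) → NULL
order_id=305: (no match → NULL) → NULL
order_id=306: priority < 3 OR channel IN ('store', 'phone') → 597
order_id=307: priority < 3 OR channel IN ('store', 'phone') → 17
order_id=308: (no match → NULL) → NULL
order_id=309: priority < 3 OR channel IN ('store', 'phone') → 198
order_id=310: (no match → NULL) → NULL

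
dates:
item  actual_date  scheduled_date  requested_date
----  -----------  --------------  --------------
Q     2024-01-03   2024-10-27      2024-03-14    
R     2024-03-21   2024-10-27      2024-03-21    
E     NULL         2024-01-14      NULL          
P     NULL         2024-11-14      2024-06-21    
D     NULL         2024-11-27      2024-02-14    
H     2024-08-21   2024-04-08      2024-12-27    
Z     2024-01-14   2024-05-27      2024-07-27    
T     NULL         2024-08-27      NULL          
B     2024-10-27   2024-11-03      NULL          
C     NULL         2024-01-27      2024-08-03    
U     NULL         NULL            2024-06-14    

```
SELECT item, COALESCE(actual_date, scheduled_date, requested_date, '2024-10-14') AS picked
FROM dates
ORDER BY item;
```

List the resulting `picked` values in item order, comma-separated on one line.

2024-10-27, 2024-01-27, 2024-11-27, 2024-01-14, 2024-08-21, 2024-11-14, 2024-01-03, 2024-03-21, 2024-08-27, 2024-06-14, 2024-01-14

item=B: actual_date=2024-10-27 → 2024-10-27
item=C: actual_date=NULL, scheduled_date=2024-01-27 → 2024-01-27
item=D: actual_date=NULL, scheduled_date=2024-11-27 → 2024-11-27
item=E: actual_date=NULL, scheduled_date=2024-01-14 → 2024-01-14
item=H: actual_date=2024-08-21 → 2024-08-21
item=P: actual_date=NULL, scheduled_date=2024-11-14 → 2024-11-14
item=Q: actual_date=2024-01-03 → 2024-01-03
item=R: actual_date=2024-03-21 → 2024-03-21
item=T: actual_date=NULL, scheduled_date=2024-08-27 → 2024-08-27
item=U: actual_date=NULL, scheduled_date=NULL, requested_date=2024-06-14 → 2024-06-14
item=Z: actual_date=2024-01-14 → 2024-01-14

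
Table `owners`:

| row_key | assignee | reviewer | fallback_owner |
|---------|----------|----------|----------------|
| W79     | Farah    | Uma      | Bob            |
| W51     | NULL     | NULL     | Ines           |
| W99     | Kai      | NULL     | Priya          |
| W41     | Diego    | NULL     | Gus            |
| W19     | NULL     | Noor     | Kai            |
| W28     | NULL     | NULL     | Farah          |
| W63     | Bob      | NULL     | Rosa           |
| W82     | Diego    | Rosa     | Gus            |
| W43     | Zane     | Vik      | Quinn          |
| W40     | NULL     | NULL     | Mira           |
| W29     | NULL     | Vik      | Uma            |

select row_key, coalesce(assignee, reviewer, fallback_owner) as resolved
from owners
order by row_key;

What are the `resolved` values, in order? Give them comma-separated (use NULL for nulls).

row_key=W19: assignee=NULL, reviewer=Noor → Noor
row_key=W28: assignee=NULL, reviewer=NULL, fallback_owner=Farah → Farah
row_key=W29: assignee=NULL, reviewer=Vik → Vik
row_key=W40: assignee=NULL, reviewer=NULL, fallback_owner=Mira → Mira
row_key=W41: assignee=Diego → Diego
row_key=W43: assignee=Zane → Zane
row_key=W51: assignee=NULL, reviewer=NULL, fallback_owner=Ines → Ines
row_key=W63: assignee=Bob → Bob
row_key=W79: assignee=Farah → Farah
row_key=W82: assignee=Diego → Diego
row_key=W99: assignee=Kai → Kai

Noor, Farah, Vik, Mira, Diego, Zane, Ines, Bob, Farah, Diego, Kai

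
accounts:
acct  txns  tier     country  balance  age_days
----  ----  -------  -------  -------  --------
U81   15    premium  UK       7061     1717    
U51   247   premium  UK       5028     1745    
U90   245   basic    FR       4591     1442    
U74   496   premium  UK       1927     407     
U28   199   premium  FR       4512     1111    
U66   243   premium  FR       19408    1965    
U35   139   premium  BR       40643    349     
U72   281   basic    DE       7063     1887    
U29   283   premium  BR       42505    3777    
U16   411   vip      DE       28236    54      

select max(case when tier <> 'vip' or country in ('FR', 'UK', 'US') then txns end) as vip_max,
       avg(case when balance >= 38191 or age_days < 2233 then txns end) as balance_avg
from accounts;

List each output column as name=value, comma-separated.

[vip_max: tier <> 'vip' or country in ('FR', 'UK', 'US')]
acct=U81: ✓ → 15
acct=U51: ✓ → 247
acct=U90: ✓ → 245
acct=U74: ✓ → 496
acct=U28: ✓ → 199
acct=U66: ✓ → 243
acct=U35: ✓ → 139
acct=U72: ✓ → 281
acct=U29: ✓ → 283
acct=U16: ✗
vip_max = MAX(15, 247, 245, 496, 199, 243, 139, 281, 283) = 496
—
[balance_avg: balance >= 38191 or age_days < 2233]
acct=U81: ✓ → 15
acct=U51: ✓ → 247
acct=U90: ✓ → 245
acct=U74: ✓ → 496
acct=U28: ✓ → 199
acct=U66: ✓ → 243
acct=U35: ✓ → 139
acct=U72: ✓ → 281
acct=U29: ✓ → 283
acct=U16: ✓ → 411
balance_avg = (15 + 247 + 245 + 496 + 199 + 243 + 139 + 281 + 283 + 411) / 10 = 255.9

vip_max=496, balance_avg=255.9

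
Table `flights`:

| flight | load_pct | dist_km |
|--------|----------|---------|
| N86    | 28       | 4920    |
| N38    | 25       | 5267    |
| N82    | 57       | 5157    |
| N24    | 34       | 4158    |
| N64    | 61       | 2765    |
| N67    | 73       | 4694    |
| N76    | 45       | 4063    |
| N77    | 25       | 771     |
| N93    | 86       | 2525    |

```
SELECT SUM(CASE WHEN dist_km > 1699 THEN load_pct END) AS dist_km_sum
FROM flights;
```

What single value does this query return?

flight=N86: ✓ → 28
flight=N38: ✓ → 25
flight=N82: ✓ → 57
flight=N24: ✓ → 34
flight=N64: ✓ → 61
flight=N67: ✓ → 73
flight=N76: ✓ → 45
flight=N77: ✗
flight=N93: ✓ → 86
dist_km_sum = 28 + 25 + 57 + 34 + 61 + 73 + 45 + 86 = 409

409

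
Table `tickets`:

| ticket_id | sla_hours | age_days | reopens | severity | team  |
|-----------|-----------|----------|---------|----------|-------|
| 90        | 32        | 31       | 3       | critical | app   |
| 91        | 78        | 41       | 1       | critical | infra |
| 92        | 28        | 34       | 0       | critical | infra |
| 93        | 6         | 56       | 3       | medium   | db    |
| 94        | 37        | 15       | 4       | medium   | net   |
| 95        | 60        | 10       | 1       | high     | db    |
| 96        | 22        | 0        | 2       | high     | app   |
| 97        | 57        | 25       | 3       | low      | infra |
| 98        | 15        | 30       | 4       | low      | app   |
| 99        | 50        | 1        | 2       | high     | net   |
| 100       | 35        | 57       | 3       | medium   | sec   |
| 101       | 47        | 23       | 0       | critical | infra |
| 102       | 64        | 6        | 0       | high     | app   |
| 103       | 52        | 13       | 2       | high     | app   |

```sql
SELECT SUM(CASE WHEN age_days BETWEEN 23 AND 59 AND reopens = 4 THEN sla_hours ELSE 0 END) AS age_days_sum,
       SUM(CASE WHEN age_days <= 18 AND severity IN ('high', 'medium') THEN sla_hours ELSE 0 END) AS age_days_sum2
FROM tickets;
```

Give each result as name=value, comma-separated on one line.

[age_days_sum: age_days BETWEEN 23 AND 59 AND reopens = 4]
ticket_id=90: ✗
ticket_id=91: ✗
ticket_id=92: ✗
ticket_id=93: ✗
ticket_id=94: ✗
ticket_id=95: ✗
ticket_id=96: ✗
ticket_id=97: ✗
ticket_id=98: ✓ → 15
ticket_id=99: ✗
ticket_id=100: ✗
ticket_id=101: ✗
ticket_id=102: ✗
ticket_id=103: ✗
age_days_sum = 15
—
[age_days_sum2: age_days <= 18 AND severity IN ('high', 'medium')]
ticket_id=90: ✗
ticket_id=91: ✗
ticket_id=92: ✗
ticket_id=93: ✗
ticket_id=94: ✓ → 37
ticket_id=95: ✓ → 60
ticket_id=96: ✓ → 22
ticket_id=97: ✗
ticket_id=98: ✗
ticket_id=99: ✓ → 50
ticket_id=100: ✗
ticket_id=101: ✗
ticket_id=102: ✓ → 64
ticket_id=103: ✓ → 52
age_days_sum2 = 37 + 60 + 22 + 50 + 64 + 52 = 285

age_days_sum=15, age_days_sum2=285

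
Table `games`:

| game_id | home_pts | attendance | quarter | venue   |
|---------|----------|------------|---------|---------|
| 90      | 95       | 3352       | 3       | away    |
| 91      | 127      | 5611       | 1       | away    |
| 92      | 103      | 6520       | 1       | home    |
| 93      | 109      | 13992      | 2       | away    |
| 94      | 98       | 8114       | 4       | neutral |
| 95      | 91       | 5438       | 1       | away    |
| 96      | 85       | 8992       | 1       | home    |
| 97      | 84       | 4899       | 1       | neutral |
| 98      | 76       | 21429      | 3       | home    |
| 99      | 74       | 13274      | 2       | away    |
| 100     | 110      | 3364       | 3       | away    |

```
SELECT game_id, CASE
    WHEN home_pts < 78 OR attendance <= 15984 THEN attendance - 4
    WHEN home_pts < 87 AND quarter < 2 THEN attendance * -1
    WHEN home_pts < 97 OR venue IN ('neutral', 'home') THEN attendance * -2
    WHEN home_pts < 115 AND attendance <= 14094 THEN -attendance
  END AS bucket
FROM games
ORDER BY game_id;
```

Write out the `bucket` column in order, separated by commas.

3348, 5607, 6516, 13988, 8110, 5434, 8988, 4895, 21425, 13270, 3360

game_id=90: home_pts < 78 OR attendance <= 15984 → 3348
game_id=91: home_pts < 78 OR attendance <= 15984 → 5607
game_id=92: home_pts < 78 OR attendance <= 15984 → 6516
game_id=93: home_pts < 78 OR attendance <= 15984 → 13988
game_id=94: home_pts < 78 OR attendance <= 15984 → 8110
game_id=95: home_pts < 78 OR attendance <= 15984 → 5434
game_id=96: home_pts < 78 OR attendance <= 15984 → 8988
game_id=97: home_pts < 78 OR attendance <= 15984 → 4895
game_id=98: home_pts < 78 OR attendance <= 15984 → 21425
game_id=99: home_pts < 78 OR attendance <= 15984 → 13270
game_id=100: home_pts < 78 OR attendance <= 15984 → 3360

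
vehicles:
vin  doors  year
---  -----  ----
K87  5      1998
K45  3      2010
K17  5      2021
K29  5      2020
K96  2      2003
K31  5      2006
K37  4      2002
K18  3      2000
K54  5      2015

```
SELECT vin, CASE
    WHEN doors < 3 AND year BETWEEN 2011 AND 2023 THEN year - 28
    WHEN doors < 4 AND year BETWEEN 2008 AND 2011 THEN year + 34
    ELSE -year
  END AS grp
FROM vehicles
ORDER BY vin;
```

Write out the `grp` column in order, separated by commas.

-2021, -2000, -2020, -2006, -2002, 2044, -2015, -1998, -2003

vin=K17: ELSE → -2021
vin=K18: ELSE → -2000
vin=K29: ELSE → -2020
vin=K31: ELSE → -2006
vin=K37: ELSE → -2002
vin=K45: doors < 4 AND year BETWEEN 2008 AND 2011 → 2044
vin=K54: ELSE → -2015
vin=K87: ELSE → -1998
vin=K96: ELSE → -2003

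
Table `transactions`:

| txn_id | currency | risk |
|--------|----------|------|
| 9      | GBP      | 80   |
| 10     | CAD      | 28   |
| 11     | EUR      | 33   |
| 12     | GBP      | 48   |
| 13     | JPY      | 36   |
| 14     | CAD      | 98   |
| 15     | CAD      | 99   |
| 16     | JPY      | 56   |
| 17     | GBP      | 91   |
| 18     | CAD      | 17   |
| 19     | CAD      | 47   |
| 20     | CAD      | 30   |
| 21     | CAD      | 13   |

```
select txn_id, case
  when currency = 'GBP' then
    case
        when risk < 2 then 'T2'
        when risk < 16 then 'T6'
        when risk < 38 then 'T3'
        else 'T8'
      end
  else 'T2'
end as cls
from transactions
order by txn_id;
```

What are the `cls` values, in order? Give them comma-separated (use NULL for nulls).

txn_id=9: currency='GBP' → inner[ELSE] → T8
txn_id=10: currency='CAD' → outer ELSE → T2
txn_id=11: currency='EUR' → outer ELSE → T2
txn_id=12: currency='GBP' → inner[ELSE] → T8
txn_id=13: currency='JPY' → outer ELSE → T2
txn_id=14: currency='CAD' → outer ELSE → T2
txn_id=15: currency='CAD' → outer ELSE → T2
txn_id=16: currency='JPY' → outer ELSE → T2
txn_id=17: currency='GBP' → inner[ELSE] → T8
txn_id=18: currency='CAD' → outer ELSE → T2
txn_id=19: currency='CAD' → outer ELSE → T2
txn_id=20: currency='CAD' → outer ELSE → T2
txn_id=21: currency='CAD' → outer ELSE → T2

T8, T2, T2, T8, T2, T2, T2, T2, T8, T2, T2, T2, T2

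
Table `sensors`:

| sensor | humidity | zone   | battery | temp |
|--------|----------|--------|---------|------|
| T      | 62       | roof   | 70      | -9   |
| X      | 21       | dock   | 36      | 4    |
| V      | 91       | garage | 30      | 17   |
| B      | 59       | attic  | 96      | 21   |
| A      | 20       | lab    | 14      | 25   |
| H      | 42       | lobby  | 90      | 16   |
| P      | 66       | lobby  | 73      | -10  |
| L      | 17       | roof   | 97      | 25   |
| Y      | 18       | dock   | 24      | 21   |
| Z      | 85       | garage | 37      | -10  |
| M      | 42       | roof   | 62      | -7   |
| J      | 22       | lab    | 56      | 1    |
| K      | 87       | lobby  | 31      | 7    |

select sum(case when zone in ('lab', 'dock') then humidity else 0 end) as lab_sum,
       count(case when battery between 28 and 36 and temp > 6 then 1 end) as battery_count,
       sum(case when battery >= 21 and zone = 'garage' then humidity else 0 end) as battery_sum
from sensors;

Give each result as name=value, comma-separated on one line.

lab_sum=81, battery_count=2, battery_sum=176

[lab_sum: zone in ('lab', 'dock')]
sensor=T: ✗
sensor=X: ✓ → 21
sensor=V: ✗
sensor=B: ✗
sensor=A: ✓ → 20
sensor=H: ✗
sensor=P: ✗
sensor=L: ✗
sensor=Y: ✓ → 18
sensor=Z: ✗
sensor=M: ✗
sensor=J: ✓ → 22
sensor=K: ✗
lab_sum = 21 + 20 + 18 + 22 = 81
—
[battery_count: battery between 28 and 36 and temp > 6]
sensor=T: ✗
sensor=X: ✗
sensor=V: ✓ → 1
sensor=B: ✗
sensor=A: ✗
sensor=H: ✗
sensor=P: ✗
sensor=L: ✗
sensor=Y: ✗
sensor=Z: ✗
sensor=M: ✗
sensor=J: ✗
sensor=K: ✓ → 1
battery_count = COUNT(1, 1) = 2
—
[battery_sum: battery >= 21 and zone = 'garage']
sensor=T: ✗
sensor=X: ✗
sensor=V: ✓ → 91
sensor=B: ✗
sensor=A: ✗
sensor=H: ✗
sensor=P: ✗
sensor=L: ✗
sensor=Y: ✗
sensor=Z: ✓ → 85
sensor=M: ✗
sensor=J: ✗
sensor=K: ✗
battery_sum = 91 + 85 = 176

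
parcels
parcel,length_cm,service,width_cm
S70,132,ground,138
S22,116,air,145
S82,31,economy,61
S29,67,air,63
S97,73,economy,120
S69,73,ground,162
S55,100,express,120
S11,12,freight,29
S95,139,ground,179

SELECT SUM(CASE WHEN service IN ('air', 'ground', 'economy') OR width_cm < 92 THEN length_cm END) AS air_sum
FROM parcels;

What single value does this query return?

643

parcel=S70: ✓ → 132
parcel=S22: ✓ → 116
parcel=S82: ✓ → 31
parcel=S29: ✓ → 67
parcel=S97: ✓ → 73
parcel=S69: ✓ → 73
parcel=S55: ✗
parcel=S11: ✓ → 12
parcel=S95: ✓ → 139
air_sum = 132 + 116 + 31 + 67 + 73 + 73 + 12 + 139 = 643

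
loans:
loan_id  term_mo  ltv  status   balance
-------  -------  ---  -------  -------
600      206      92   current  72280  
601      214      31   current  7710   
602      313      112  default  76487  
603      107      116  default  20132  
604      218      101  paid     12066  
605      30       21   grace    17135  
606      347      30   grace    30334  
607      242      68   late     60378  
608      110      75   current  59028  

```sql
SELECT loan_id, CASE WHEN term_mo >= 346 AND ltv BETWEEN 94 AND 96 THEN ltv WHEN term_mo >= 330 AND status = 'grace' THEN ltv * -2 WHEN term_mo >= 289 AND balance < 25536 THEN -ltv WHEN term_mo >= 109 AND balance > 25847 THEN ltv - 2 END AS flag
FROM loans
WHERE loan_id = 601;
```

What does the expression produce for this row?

loan_id = 601: term_mo=214, ltv=31, status=current, balance=7710.
term_mo >= 346 AND ltv BETWEEN 94 AND 96 → false
term_mo >= 330 AND status = 'grace' → false
term_mo >= 289 AND balance < 25536 → false
term_mo >= 109 AND balance > 25847 → false
No WHEN matched and there is no ELSE, so the CASE yields NULL.

NULL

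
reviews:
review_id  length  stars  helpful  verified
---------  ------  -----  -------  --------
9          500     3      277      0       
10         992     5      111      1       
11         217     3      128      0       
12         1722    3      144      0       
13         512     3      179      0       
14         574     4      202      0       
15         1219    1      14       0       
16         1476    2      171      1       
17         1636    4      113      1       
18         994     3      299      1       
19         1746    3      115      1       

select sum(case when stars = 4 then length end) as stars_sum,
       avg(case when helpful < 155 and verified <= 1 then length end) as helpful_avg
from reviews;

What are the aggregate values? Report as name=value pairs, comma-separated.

[stars_sum: stars = 4]
review_id=9: ✗
review_id=10: ✗
review_id=11: ✗
review_id=12: ✗
review_id=13: ✗
review_id=14: ✓ → 574
review_id=15: ✗
review_id=16: ✗
review_id=17: ✓ → 1636
review_id=18: ✗
review_id=19: ✗
stars_sum = 574 + 1636 = 2210
—
[helpful_avg: helpful < 155 and verified <= 1]
review_id=9: ✗
review_id=10: ✓ → 992
review_id=11: ✓ → 217
review_id=12: ✓ → 1722
review_id=13: ✗
review_id=14: ✗
review_id=15: ✓ → 1219
review_id=16: ✗
review_id=17: ✓ → 1636
review_id=18: ✗
review_id=19: ✓ → 1746
helpful_avg = (992 + 217 + 1722 + 1219 + 1636 + 1746) / 6 = 1255.3333333333

stars_sum=2210, helpful_avg=1255.3333333333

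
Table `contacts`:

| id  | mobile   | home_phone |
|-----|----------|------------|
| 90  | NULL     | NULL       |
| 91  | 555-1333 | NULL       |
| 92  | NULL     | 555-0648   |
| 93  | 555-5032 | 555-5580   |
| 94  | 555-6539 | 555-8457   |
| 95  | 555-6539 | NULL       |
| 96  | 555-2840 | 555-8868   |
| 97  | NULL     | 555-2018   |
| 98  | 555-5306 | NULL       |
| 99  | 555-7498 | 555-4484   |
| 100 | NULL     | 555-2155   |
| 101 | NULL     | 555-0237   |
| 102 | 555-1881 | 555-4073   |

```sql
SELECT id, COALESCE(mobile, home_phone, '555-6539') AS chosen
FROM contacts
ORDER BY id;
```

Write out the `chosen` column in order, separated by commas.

555-6539, 555-1333, 555-0648, 555-5032, 555-6539, 555-6539, 555-2840, 555-2018, 555-5306, 555-7498, 555-2155, 555-0237, 555-1881

id=90: mobile=NULL, home_phone=NULL, → literal 555-6539 → 555-6539
id=91: mobile=555-1333 → 555-1333
id=92: mobile=NULL, home_phone=555-0648 → 555-0648
id=93: mobile=555-5032 → 555-5032
id=94: mobile=555-6539 → 555-6539
id=95: mobile=555-6539 → 555-6539
id=96: mobile=555-2840 → 555-2840
id=97: mobile=NULL, home_phone=555-2018 → 555-2018
id=98: mobile=555-5306 → 555-5306
id=99: mobile=555-7498 → 555-7498
id=100: mobile=NULL, home_phone=555-2155 → 555-2155
id=101: mobile=NULL, home_phone=555-0237 → 555-0237
id=102: mobile=555-1881 → 555-1881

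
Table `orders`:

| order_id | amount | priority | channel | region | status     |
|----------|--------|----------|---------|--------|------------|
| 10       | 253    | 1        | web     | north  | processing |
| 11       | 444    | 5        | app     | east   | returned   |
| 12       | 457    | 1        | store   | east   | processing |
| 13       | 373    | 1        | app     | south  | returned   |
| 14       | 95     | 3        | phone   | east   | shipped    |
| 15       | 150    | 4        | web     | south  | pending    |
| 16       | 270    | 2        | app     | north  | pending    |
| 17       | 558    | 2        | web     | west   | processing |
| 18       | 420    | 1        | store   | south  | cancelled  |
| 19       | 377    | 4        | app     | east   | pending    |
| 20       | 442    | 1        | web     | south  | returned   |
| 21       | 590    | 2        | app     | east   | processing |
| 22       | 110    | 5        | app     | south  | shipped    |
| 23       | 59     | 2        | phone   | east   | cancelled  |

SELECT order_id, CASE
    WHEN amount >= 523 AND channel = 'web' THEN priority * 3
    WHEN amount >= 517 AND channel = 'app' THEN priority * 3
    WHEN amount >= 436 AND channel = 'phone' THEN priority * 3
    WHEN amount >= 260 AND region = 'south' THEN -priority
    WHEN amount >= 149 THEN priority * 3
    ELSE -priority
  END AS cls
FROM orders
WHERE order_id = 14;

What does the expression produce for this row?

-3

order_id = 14: amount=95, priority=3, channel=phone, region=east, status=shipped.
amount >= 523 AND channel = 'web' → false
amount >= 517 AND channel = 'app' → false
amount >= 436 AND channel = 'phone' → false
amount >= 260 AND region = 'south' → false
amount >= 149 → false
No prior WHEN matched → ELSE → -3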